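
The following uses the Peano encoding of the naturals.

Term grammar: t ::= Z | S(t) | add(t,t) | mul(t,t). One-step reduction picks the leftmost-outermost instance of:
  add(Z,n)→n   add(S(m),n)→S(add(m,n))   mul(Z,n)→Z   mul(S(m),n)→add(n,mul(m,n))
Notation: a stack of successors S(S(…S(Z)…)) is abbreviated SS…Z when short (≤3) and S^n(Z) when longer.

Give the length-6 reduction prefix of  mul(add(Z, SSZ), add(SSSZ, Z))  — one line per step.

  start: mul(add(Z, SSZ), add(SSSZ, Z))
  [1] mul(SSZ, add(SSSZ, Z))
  [2] add(add(SSSZ, Z), mul(SZ, add(SSSZ, Z)))
  [3] add(S(add(SSZ, Z)), mul(SZ, add(SSSZ, Z)))
  [4] S(add(add(SSZ, Z), mul(SZ, add(SSSZ, Z))))
  [5] S(add(S(add(SZ, Z)), mul(SZ, add(SSSZ, Z))))
  [6] S(S(add(add(SZ, Z), mul(SZ, add(SSSZ, Z)))))

Answer: after 6 steps: S(S(add(add(SZ, Z), mul(SZ, add(SSSZ, Z)))))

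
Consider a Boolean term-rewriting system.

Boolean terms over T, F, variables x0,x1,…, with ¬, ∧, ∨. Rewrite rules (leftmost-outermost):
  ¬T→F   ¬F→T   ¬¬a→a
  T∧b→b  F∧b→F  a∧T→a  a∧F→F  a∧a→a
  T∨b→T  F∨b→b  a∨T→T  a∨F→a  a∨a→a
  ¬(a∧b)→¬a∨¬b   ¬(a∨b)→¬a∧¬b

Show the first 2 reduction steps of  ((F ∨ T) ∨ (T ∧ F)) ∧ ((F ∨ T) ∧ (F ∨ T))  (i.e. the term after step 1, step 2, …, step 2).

Answer: after 2 steps: T ∧ ((F ∨ T) ∧ (F ∨ T))

Working:
  start: ((F ∨ T) ∨ (T ∧ F)) ∧ ((F ∨ T) ∧ (F ∨ T))
  →1  (T ∨ (T ∧ F)) ∧ ((F ∨ T) ∧ (F ∨ T))
  →2  T ∧ ((F ∨ T) ∧ (F ∨ T))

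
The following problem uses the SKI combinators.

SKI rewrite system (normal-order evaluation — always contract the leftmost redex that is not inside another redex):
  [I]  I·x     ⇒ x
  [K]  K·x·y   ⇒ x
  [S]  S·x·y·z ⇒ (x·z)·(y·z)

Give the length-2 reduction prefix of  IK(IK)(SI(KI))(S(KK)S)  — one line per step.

  start: IK(IK)(SI(KI))(S(KK)S)
  [1] K(IK)(SI(KI))(S(KK)S)
  [2] IK(S(KK)S)

Answer: after 2 steps: IK(S(KK)S)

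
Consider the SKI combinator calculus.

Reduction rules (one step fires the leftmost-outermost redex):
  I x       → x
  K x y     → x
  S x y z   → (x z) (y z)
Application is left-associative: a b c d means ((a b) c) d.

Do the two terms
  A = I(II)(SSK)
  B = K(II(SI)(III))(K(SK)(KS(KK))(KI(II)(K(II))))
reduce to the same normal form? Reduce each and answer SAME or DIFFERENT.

Term A:
  start: I(II)(SSK)
  →1  II(SSK)
  →2  I(SSK)
  →3  SSK

Term B:
  start: K(II(SI)(III))(K(SK)(KS(KK))(KI(II)(K(II))))
  →1  II(SI)(III)
  →2  I(SI)(III)
  →3  SI(III)
  →4  SI(II)
  →5  SII

Answer: DIFFERENT — A ⇓ SSK, B ⇓ SII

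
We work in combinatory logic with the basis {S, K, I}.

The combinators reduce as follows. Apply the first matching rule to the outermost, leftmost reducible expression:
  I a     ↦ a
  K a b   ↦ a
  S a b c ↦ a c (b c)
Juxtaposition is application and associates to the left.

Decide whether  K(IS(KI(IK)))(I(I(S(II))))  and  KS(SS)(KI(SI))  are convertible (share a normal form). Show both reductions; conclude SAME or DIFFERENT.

Term A:
  start: K(IS(KI(IK)))(I(I(S(II))))
  →1  IS(KI(IK))
  →2  S(KI(IK))
  →3  SI

Term B:
  start: KS(SS)(KI(SI))
  →1  S(KI(SI))
  →2  SI

Answer: SAME — A ⇓ SI, B ⇓ SI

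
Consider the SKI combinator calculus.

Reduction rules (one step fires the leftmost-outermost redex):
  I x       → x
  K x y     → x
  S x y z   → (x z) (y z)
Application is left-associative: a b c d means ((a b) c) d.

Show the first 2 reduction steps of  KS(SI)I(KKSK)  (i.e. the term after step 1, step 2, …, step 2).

Answer: after 2 steps: SI(KK)

Reduction:
  start: KS(SI)I(KKSK)
  step 1: SI(KKSK)
  step 2: SI(KK)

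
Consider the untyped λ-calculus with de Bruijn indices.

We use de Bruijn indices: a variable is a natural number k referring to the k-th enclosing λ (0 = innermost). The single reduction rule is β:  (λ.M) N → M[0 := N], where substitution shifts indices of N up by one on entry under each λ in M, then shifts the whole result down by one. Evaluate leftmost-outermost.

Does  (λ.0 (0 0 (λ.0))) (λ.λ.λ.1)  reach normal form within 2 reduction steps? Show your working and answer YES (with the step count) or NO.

  start: (λ.0 (0 0 (λ.0))) (λ.λ.λ.1)
  [1] (λ.λ.λ.1) ((λ.λ.λ.1) (λ.λ.λ.1) (λ.0))
  [2] λ.λ.1

Answer: YES — reaches normal form λ.λ.1 in 2 ≤ 2 steps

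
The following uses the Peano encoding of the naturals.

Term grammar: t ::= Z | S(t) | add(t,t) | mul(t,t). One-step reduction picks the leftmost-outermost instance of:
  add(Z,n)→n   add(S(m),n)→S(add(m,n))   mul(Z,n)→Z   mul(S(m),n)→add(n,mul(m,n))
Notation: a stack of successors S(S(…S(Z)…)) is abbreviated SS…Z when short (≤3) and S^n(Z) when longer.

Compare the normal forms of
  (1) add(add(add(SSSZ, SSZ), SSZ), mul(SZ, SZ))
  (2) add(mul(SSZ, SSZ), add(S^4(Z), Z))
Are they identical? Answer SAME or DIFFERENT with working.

Term A:
  start: add(add(add(SSSZ, SSZ), SSZ), mul(SZ, SZ))
  step 1: add(add(S(add(SSZ, SSZ)), SSZ), mul(SZ, SZ))
  step 2: add(S(add(add(SSZ, SSZ), SSZ)), mul(SZ, SZ))
  step 3: S(add(add(add(SSZ, SSZ), SSZ), mul(SZ, SZ)))
  step 4: S(add(add(S(add(SZ, SSZ)), SSZ), mul(SZ, SZ)))
  step 5: S(add(S(add(add(SZ, SSZ), SSZ)), mul(SZ, SZ)))
  step 6: S(S(add(add(add(SZ, SSZ), SSZ), mul(SZ, SZ))))
  step 7: S(S(add(add(S(add(Z, SSZ)), SSZ), mul(SZ, SZ))))
  step 8: S(S(add(S(add(add(Z, SSZ), SSZ)), mul(SZ, SZ))))
  step 9: S(S(S(add(add(add(Z, SSZ), SSZ), mul(SZ, SZ)))))
  step 10: S(S(S(add(add(SSZ, SSZ), mul(SZ, SZ)))))
  step 11: S(S(S(add(S(add(SZ, SSZ)), mul(SZ, SZ)))))
  step 12: S(S(S(S(add(add(SZ, SSZ), mul(SZ, SZ))))))
  step 13: S(S(S(S(add(S(add(Z, SSZ)), mul(SZ, SZ))))))
  step 14: S(S(S(S(S(add(add(Z, SSZ), mul(SZ, SZ)))))))
  step 15: S(S(S(S(S(add(SSZ, mul(SZ, SZ)))))))
  step 16: S(S(S(S(S(S(add(SZ, mul(SZ, SZ))))))))
  step 17: S(S(S(S(S(S(S(add(Z, mul(SZ, SZ)))))))))
  step 18: S(S(S(S(S(S(S(mul(SZ, SZ))))))))
  step 19: S(S(S(S(S(S(S(add(SZ, mul(Z, SZ)))))))))
  step 20: S(S(S(S(S(S(S(S(add(Z, mul(Z, SZ))))))))))
  step 21: S(S(S(S(S(S(S(S(mul(Z, SZ)))))))))
  step 22: S^8(Z)

Term B:
  start: add(mul(SSZ, SSZ), add(S^4(Z), Z))
  step 1: add(add(SSZ, mul(SZ, SSZ)), add(S^4(Z), Z))
  step 2: add(S(add(SZ, mul(SZ, SSZ))), add(S^4(Z), Z))
  step 3: S(add(add(SZ, mul(SZ, SSZ)), add(S^4(Z), Z)))
  step 4: S(add(S(add(Z, mul(SZ, SSZ))), add(S^4(Z), Z)))
  step 5: S(S(add(add(Z, mul(SZ, SSZ)), add(S^4(Z), Z))))
  step 6: S(S(add(mul(SZ, SSZ), add(S^4(Z), Z))))
  step 7: S(S(add(add(SSZ, mul(Z, SSZ)), add(S^4(Z), Z))))
  step 8: S(S(add(S(add(SZ, mul(Z, SSZ))), add(S^4(Z), Z))))
  step 9: S(S(S(add(add(SZ, mul(Z, SSZ)), add(S^4(Z), Z)))))
  step 10: S(S(S(add(S(add(Z, mul(Z, SSZ))), add(S^4(Z), Z)))))
  step 11: S(S(S(S(add(add(Z, mul(Z, SSZ)), add(S^4(Z), Z))))))
  step 12: S(S(S(S(add(mul(Z, SSZ), add(S^4(Z), Z))))))
  step 13: S(S(S(S(add(Z, add(S^4(Z), Z))))))
  step 14: S(S(S(S(add(S^4(Z), Z)))))
  step 15: S(S(S(S(S(add(SSSZ, Z))))))
  step 16: S(S(S(S(S(S(add(SSZ, Z)))))))
  step 17: S(S(S(S(S(S(S(add(SZ, Z))))))))
  step 18: S(S(S(S(S(S(S(S(add(Z, Z)))))))))
  step 19: S^8(Z)

Answer: SAME — A ⇓ S^8(Z), B ⇓ S^8(Z)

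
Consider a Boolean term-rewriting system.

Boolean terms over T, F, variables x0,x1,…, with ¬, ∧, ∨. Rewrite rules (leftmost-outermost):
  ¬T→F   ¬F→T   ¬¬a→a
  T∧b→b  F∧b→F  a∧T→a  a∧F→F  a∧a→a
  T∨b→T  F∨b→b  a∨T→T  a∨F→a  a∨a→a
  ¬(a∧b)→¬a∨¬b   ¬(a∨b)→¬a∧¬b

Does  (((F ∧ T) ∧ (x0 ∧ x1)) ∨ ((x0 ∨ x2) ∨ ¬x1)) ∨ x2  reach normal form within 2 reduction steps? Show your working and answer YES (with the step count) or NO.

Answer: NO — after 2 steps the term is (F ∨ ((x0 ∨ x2) ∨ ¬x1)) ∨ x2, not yet normal

Reduction:
  start: (((F ∧ T) ∧ (x0 ∧ x1)) ∨ ((x0 ∨ x2) ∨ ¬x1)) ∨ x2
  →1  ((F ∧ (x0 ∧ x1)) ∨ ((x0 ∨ x2) ∨ ¬x1)) ∨ x2
  →2  (F ∨ ((x0 ∨ x2) ∨ ¬x1)) ∨ x2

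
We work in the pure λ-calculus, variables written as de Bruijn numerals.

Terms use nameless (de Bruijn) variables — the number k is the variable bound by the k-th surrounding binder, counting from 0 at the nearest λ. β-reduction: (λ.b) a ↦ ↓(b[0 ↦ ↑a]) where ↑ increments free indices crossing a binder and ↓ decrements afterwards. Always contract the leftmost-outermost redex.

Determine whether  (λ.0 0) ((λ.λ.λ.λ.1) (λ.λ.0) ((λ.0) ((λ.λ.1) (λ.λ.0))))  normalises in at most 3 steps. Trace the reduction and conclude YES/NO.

  start: (λ.0 0) ((λ.λ.λ.λ.1) (λ.λ.0) ((λ.0) ((λ.λ.1) (λ.λ.0))))
  step 1: (λ.λ.λ.λ.1) (λ.λ.0) ((λ.0) ((λ.λ.1) (λ.λ.0))) ((λ.λ.λ.λ.1) (λ.λ.0) ((λ.0) ((λ.λ.1) (λ.λ.0))))
  step 2: (λ.λ.λ.1) ((λ.0) ((λ.λ.1) (λ.λ.0))) ((λ.λ.λ.λ.1) (λ.λ.0) ((λ.0) ((λ.λ.1) (λ.λ.0))))
  step 3: (λ.λ.1) ((λ.λ.λ.λ.1) (λ.λ.0) ((λ.0) ((λ.λ.1) (λ.λ.0))))

Answer: NO — after 3 steps the term is (λ.λ.1) ((λ.λ.λ.λ.1) (λ.λ.0) ((λ.0) ((λ.λ.1) (λ.λ.0)))), not yet normal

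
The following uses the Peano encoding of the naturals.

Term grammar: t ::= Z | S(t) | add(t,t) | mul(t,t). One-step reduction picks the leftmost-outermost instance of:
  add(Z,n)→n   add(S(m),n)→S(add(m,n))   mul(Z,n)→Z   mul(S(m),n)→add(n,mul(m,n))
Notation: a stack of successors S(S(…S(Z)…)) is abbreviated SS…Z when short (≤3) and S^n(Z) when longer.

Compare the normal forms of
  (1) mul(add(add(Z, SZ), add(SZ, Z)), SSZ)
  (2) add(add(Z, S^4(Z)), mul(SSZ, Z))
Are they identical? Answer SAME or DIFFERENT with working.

Term A:
  start: mul(add(add(Z, SZ), add(SZ, Z)), SSZ)
  [1] mul(add(SZ, add(SZ, Z)), SSZ)
  [2] mul(S(add(Z, add(SZ, Z))), SSZ)
  [3] add(SSZ, mul(add(Z, add(SZ, Z)), SSZ))
  [4] S(add(SZ, mul(add(Z, add(SZ, Z)), SSZ)))
  [5] S(S(add(Z, mul(add(Z, add(SZ, Z)), SSZ))))
  [6] S(S(mul(add(Z, add(SZ, Z)), SSZ)))
  [7] S(S(mul(add(SZ, Z), SSZ)))
  [8] S(S(mul(S(add(Z, Z)), SSZ)))
  [9] S(S(add(SSZ, mul(add(Z, Z), SSZ))))
  [10] S(S(S(add(SZ, mul(add(Z, Z), SSZ)))))
  [11] S(S(S(S(add(Z, mul(add(Z, Z), SSZ))))))
  [12] S(S(S(S(mul(add(Z, Z), SSZ)))))
  [13] S(S(S(S(mul(Z, SSZ)))))
  [14] S^4(Z)

Term B:
  start: add(add(Z, S^4(Z)), mul(SSZ, Z))
  [1] add(S^4(Z), mul(SSZ, Z))
  [2] S(add(SSSZ, mul(SSZ, Z)))
  [3] S(S(add(SSZ, mul(SSZ, Z))))
  [4] S(S(S(add(SZ, mul(SSZ, Z)))))
  [5] S(S(S(S(add(Z, mul(SSZ, Z))))))
  [6] S(S(S(S(mul(SSZ, Z)))))
  [7] S(S(S(S(add(Z, mul(SZ, Z))))))
  [8] S(S(S(S(mul(SZ, Z)))))
  [9] S(S(S(S(add(Z, mul(Z, Z))))))
  [10] S(S(S(S(mul(Z, Z)))))
  [11] S^4(Z)

Answer: SAME — A ⇓ S^4(Z), B ⇓ S^4(Z)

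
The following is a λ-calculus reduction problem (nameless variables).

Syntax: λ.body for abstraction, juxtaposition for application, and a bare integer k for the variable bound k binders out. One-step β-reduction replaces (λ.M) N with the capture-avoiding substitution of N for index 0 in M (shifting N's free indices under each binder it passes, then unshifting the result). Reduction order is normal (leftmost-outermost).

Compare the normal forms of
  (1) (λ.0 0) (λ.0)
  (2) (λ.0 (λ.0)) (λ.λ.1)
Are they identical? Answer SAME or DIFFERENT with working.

Term A:
  start: (λ.0 0) (λ.0)
  [1] (λ.0) (λ.0)
  [2] λ.0

Term B:
  start: (λ.0 (λ.0)) (λ.λ.1)
  [1] (λ.λ.1) (λ.0)
  [2] λ.λ.0

Answer: DIFFERENT — A ⇓ λ.0, B ⇓ λ.λ.0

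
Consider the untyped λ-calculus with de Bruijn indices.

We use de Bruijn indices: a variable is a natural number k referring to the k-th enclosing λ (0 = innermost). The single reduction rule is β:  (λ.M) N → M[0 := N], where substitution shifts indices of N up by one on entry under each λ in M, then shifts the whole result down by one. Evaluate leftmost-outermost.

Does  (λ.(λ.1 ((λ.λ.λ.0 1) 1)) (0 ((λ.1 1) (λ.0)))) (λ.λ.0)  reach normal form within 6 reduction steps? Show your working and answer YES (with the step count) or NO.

Answer: YES — reaches normal form λ.0 in 3 ≤ 6 steps

Reduction:
  start: (λ.(λ.1 ((λ.λ.λ.0 1) 1)) (0 ((λ.1 1) (λ.0)))) (λ.λ.0)
  step 1: (λ.(λ.λ.0) ((λ.λ.λ.0 1) (λ.λ.0))) ((λ.λ.0) ((λ.(λ.λ.0) (λ.λ.0)) (λ.0)))
  step 2: (λ.λ.0) ((λ.λ.λ.0 1) (λ.λ.0))
  step 3: λ.0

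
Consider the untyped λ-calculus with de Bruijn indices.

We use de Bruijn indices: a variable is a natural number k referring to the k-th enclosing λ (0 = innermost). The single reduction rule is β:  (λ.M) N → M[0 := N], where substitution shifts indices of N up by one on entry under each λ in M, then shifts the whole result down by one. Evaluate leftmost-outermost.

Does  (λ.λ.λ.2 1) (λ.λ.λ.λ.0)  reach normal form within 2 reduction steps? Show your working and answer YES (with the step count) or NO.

  start: (λ.λ.λ.2 1) (λ.λ.λ.λ.0)
  →1  λ.λ.(λ.λ.λ.λ.0) 1
  →2  λ.λ.λ.λ.λ.0

Answer: YES — reaches normal form λ.λ.λ.λ.λ.0 in 2 ≤ 2 steps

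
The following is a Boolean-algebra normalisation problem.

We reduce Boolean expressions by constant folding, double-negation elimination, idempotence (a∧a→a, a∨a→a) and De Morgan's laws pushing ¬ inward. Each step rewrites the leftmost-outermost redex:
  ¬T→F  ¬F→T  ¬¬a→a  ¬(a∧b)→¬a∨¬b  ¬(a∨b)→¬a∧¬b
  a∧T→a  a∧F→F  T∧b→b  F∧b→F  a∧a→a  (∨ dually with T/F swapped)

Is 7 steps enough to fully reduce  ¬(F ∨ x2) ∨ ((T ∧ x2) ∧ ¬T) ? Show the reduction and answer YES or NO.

  start: ¬(F ∨ x2) ∨ ((T ∧ x2) ∧ ¬T)
  step 1: (¬F ∧ ¬x2) ∨ ((T ∧ x2) ∧ ¬T)
  step 2: (T ∧ ¬x2) ∨ ((T ∧ x2) ∧ ¬T)
  step 3: ¬x2 ∨ ((T ∧ x2) ∧ ¬T)
  step 4: ¬x2 ∨ (x2 ∧ ¬T)
  step 5: ¬x2 ∨ (x2 ∧ F)
  step 6: ¬x2 ∨ F
  step 7: ¬x2

Answer: YES — reaches normal form ¬x2 in 7 ≤ 7 steps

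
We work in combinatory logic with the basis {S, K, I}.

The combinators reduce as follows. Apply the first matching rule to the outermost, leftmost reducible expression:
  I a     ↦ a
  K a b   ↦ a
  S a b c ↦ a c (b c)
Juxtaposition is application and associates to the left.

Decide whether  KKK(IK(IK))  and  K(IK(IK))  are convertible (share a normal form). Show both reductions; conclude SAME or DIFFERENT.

Term A:
  start: KKK(IK(IK))
  step 1: K(IK(IK))
  step 2: K(K(IK))
  step 3: K(KK)

Term B:
  start: K(IK(IK))
  step 1: K(K(IK))
  step 2: K(KK)

Answer: SAME — A ⇓ K(KK), B ⇓ K(KK)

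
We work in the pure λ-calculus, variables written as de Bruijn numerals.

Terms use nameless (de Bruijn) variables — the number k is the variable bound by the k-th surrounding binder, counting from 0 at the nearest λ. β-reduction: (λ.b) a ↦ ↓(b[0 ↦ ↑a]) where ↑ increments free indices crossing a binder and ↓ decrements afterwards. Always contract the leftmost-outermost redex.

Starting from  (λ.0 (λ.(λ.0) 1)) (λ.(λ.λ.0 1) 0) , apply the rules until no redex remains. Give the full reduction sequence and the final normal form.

Answer: normal form = λ.0 (λ.λ.λ.0 1)  (in 5 steps)

Derivation:
  start: (λ.0 (λ.(λ.0) 1)) (λ.(λ.λ.0 1) 0)
  →1  (λ.(λ.λ.0 1) 0) (λ.(λ.0) (λ.(λ.λ.0 1) 0))
  →2  (λ.λ.0 1) (λ.(λ.0) (λ.(λ.λ.0 1) 0))
  →3  λ.0 (λ.(λ.0) (λ.(λ.λ.0 1) 0))
  →4  λ.0 (λ.λ.(λ.λ.0 1) 0)
  →5  λ.0 (λ.λ.λ.0 1)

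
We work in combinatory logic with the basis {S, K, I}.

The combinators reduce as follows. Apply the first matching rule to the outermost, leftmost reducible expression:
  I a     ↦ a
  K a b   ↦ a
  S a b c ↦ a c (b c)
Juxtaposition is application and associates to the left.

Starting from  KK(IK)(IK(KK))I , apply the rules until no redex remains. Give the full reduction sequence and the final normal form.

Answer: normal form = K(KK)  (in 3 steps)

Working:
  start: KK(IK)(IK(KK))I
  [1] K(IK(KK))I
  [2] IK(KK)
  [3] K(KK)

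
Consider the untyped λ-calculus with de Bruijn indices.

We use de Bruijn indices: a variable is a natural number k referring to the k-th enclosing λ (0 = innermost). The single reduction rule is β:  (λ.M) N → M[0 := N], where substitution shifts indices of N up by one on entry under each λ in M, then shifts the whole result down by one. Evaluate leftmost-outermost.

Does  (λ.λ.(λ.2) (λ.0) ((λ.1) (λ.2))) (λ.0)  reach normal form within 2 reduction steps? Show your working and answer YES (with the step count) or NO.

  start: (λ.λ.(λ.2) (λ.0) ((λ.1) (λ.2))) (λ.0)
  [1] λ.(λ.λ.0) (λ.0) ((λ.1) (λ.λ.0))
  [2] λ.(λ.0) ((λ.1) (λ.λ.0))

Answer: NO — after 2 steps the term is λ.(λ.0) ((λ.1) (λ.λ.0)), not yet normal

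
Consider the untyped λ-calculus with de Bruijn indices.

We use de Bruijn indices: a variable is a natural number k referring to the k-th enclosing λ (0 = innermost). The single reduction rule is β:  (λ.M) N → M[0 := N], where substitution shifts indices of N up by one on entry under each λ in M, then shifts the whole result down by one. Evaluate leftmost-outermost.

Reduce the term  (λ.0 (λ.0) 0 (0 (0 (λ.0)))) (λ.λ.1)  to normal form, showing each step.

  start: (λ.0 (λ.0) 0 (0 (0 (λ.0)))) (λ.λ.1)
  [1] (λ.λ.1) (λ.0) (λ.λ.1) ((λ.λ.1) ((λ.λ.1) (λ.0)))
  [2] (λ.λ.0) (λ.λ.1) ((λ.λ.1) ((λ.λ.1) (λ.0)))
  [3] (λ.0) ((λ.λ.1) ((λ.λ.1) (λ.0)))
  [4] (λ.λ.1) ((λ.λ.1) (λ.0))
  [5] λ.(λ.λ.1) (λ.0)
  [6] λ.λ.λ.0

Answer: normal form = λ.λ.λ.0  (in 6 steps)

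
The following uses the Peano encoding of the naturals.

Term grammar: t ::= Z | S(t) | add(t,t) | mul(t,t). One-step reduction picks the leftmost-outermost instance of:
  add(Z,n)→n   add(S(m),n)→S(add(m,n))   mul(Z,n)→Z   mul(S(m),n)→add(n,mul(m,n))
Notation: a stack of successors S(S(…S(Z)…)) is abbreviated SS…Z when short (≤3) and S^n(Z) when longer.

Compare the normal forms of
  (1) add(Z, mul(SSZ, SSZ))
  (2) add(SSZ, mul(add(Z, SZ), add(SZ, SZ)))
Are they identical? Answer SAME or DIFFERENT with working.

Answer: SAME — A ⇓ S^4(Z), B ⇓ S^4(Z)

Reduction:
Term A:
  start: add(Z, mul(SSZ, SSZ))
  [1] mul(SSZ, SSZ)
  [2] add(SSZ, mul(SZ, SSZ))
  [3] S(add(SZ, mul(SZ, SSZ)))
  [4] S(S(add(Z, mul(SZ, SSZ))))
  [5] S(S(mul(SZ, SSZ)))
  [6] S(S(add(SSZ, mul(Z, SSZ))))
  [7] S(S(S(add(SZ, mul(Z, SSZ)))))
  [8] S(S(S(S(add(Z, mul(Z, SSZ))))))
  [9] S(S(S(S(mul(Z, SSZ)))))
  [10] S^4(Z)

Term B:
  start: add(SSZ, mul(add(Z, SZ), add(SZ, SZ)))
  [1] S(add(SZ, mul(add(Z, SZ), add(SZ, SZ))))
  [2] S(S(add(Z, mul(add(Z, SZ), add(SZ, SZ)))))
  [3] S(S(mul(add(Z, SZ), add(SZ, SZ))))
  [4] S(S(mul(SZ, add(SZ, SZ))))
  [5] S(S(add(add(SZ, SZ), mul(Z, add(SZ, SZ)))))
  [6] S(S(add(S(add(Z, SZ)), mul(Z, add(SZ, SZ)))))
  [7] S(S(S(add(add(Z, SZ), mul(Z, add(SZ, SZ))))))
  [8] S(S(S(add(SZ, mul(Z, add(SZ, SZ))))))
  [9] S(S(S(S(add(Z, mul(Z, add(SZ, SZ)))))))
  [10] S(S(S(S(mul(Z, add(SZ, SZ))))))
  [11] S^4(Z)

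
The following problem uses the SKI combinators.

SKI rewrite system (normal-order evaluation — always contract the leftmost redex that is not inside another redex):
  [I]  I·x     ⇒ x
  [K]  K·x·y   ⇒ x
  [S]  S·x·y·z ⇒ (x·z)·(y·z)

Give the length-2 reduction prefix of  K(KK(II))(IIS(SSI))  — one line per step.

Answer: after 2 steps: K

Reduction:
  start: K(KK(II))(IIS(SSI))
  step 1: KK(II)
  step 2: K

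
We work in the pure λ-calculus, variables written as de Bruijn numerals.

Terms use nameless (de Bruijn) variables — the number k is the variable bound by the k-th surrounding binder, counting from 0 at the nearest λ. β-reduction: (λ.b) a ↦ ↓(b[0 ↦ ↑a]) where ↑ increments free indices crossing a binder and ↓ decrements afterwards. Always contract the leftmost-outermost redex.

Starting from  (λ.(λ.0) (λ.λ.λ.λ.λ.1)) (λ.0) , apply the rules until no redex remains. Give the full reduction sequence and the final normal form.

Answer: normal form = λ.λ.λ.λ.λ.1  (in 2 steps)

Working:
  start: (λ.(λ.0) (λ.λ.λ.λ.λ.1)) (λ.0)
  [1] (λ.0) (λ.λ.λ.λ.λ.1)
  [2] λ.λ.λ.λ.λ.1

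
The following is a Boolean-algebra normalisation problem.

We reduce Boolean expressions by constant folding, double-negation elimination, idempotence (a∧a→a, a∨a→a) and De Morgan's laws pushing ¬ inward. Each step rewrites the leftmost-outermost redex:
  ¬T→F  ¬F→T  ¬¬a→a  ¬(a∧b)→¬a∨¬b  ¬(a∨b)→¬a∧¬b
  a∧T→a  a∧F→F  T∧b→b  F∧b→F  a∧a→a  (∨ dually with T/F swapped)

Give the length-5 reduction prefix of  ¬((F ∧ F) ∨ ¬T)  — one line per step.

  start: ¬((F ∧ F) ∨ ¬T)
  [1] ¬(F ∧ F) ∧ ¬¬T
  [2] (¬F ∨ ¬F) ∧ ¬¬T
  [3] ¬F ∧ ¬¬T
  [4] T ∧ ¬¬T
  [5] ¬¬T

Answer: after 5 steps: ¬¬T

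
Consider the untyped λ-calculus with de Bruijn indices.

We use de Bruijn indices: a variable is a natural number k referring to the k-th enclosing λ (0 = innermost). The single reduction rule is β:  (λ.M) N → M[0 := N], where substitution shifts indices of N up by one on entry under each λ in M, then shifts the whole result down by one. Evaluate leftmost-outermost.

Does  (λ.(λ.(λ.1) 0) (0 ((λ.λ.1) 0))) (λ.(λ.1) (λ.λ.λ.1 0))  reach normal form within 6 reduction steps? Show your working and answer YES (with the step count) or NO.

Answer: NO — after 6 steps the term is λ.λ.(λ.1) (λ.λ.λ.1 0), not yet normal

Working:
  start: (λ.(λ.(λ.1) 0) (0 ((λ.λ.1) 0))) (λ.(λ.1) (λ.λ.λ.1 0))
  step 1: (λ.(λ.1) 0) ((λ.(λ.1) (λ.λ.λ.1 0)) ((λ.λ.1) (λ.(λ.1) (λ.λ.λ.1 0))))
  step 2: (λ.(λ.(λ.1) (λ.λ.λ.1 0)) ((λ.λ.1) (λ.(λ.1) (λ.λ.λ.1 0)))) ((λ.(λ.1) (λ.λ.λ.1 0)) ((λ.λ.1) (λ.(λ.1) (λ.λ.λ.1 0))))
  step 3: (λ.(λ.1) (λ.λ.λ.1 0)) ((λ.λ.1) (λ.(λ.1) (λ.λ.λ.1 0)))
  step 4: (λ.(λ.λ.1) (λ.(λ.1) (λ.λ.λ.1 0))) (λ.λ.λ.1 0)
  step 5: (λ.λ.1) (λ.(λ.1) (λ.λ.λ.1 0))
  step 6: λ.λ.(λ.1) (λ.λ.λ.1 0)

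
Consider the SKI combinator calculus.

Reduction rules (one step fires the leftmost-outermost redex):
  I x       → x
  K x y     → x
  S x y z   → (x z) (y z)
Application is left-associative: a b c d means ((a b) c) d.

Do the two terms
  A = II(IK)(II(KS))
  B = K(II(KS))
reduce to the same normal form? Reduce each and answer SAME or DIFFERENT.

Term A:
  start: II(IK)(II(KS))
  →1  I(IK)(II(KS))
  →2  IK(II(KS))
  →3  K(II(KS))
  →4  K(I(KS))
  →5  K(KS)

Term B:
  start: K(II(KS))
  →1  K(I(KS))
  →2  K(KS)

Answer: SAME — A ⇓ K(KS), B ⇓ K(KS)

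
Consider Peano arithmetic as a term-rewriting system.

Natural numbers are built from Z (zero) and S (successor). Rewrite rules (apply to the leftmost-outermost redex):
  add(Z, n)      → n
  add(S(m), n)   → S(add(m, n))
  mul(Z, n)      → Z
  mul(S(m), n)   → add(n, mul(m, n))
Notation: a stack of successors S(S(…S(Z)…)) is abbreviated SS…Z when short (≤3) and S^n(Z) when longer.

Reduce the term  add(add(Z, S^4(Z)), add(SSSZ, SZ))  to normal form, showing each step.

Answer: normal form = S^8(Z)  (in 10 steps)

Reduction:
  start: add(add(Z, S^4(Z)), add(SSSZ, SZ))
  [1] add(S^4(Z), add(SSSZ, SZ))
  [2] S(add(SSSZ, add(SSSZ, SZ)))
  [3] S(S(add(SSZ, add(SSSZ, SZ))))
  [4] S(S(S(add(SZ, add(SSSZ, SZ)))))
  [5] S(S(S(S(add(Z, add(SSSZ, SZ))))))
  [6] S(S(S(S(add(SSSZ, SZ)))))
  [7] S(S(S(S(S(add(SSZ, SZ))))))
  [8] S(S(S(S(S(S(add(SZ, SZ)))))))
  [9] S(S(S(S(S(S(S(add(Z, SZ))))))))
  [10] S^8(Z)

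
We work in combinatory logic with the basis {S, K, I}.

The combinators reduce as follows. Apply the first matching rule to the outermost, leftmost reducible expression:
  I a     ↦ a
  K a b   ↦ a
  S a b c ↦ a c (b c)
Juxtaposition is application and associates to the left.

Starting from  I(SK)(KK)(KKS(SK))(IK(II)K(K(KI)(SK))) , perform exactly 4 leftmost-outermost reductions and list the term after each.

  start: I(SK)(KK)(KKS(SK))(IK(II)K(K(KI)(SK)))
  step 1: SK(KK)(KKS(SK))(IK(II)K(K(KI)(SK)))
  step 2: K(KKS(SK))(KK(KKS(SK)))(IK(II)K(K(KI)(SK)))
  step 3: KKS(SK)(IK(II)K(K(KI)(SK)))
  step 4: K(SK)(IK(II)K(K(KI)(SK)))

Answer: after 4 steps: K(SK)(IK(II)K(K(KI)(SK)))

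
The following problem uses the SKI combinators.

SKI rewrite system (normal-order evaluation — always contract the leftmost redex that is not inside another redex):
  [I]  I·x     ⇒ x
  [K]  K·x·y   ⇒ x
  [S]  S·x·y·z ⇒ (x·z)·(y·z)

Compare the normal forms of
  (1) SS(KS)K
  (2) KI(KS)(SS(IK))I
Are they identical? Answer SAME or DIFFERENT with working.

Answer: DIFFERENT — A ⇓ SKS, B ⇓ SI(KI)

Reduction:
Term A:
  start: SS(KS)K
  step 1: SK(KSK)
  step 2: SKS

Term B:
  start: KI(KS)(SS(IK))I
  step 1: I(SS(IK))I
  step 2: SS(IK)I
  step 3: SI(IKI)
  step 4: SI(KI)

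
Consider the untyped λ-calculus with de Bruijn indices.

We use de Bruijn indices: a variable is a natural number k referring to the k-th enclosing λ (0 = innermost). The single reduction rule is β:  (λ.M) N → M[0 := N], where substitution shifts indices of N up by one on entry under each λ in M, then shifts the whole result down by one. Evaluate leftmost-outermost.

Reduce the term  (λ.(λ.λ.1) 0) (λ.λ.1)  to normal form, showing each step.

  start: (λ.(λ.λ.1) 0) (λ.λ.1)
  step 1: (λ.λ.1) (λ.λ.1)
  step 2: λ.λ.λ.1

Answer: normal form = λ.λ.λ.1  (in 2 steps)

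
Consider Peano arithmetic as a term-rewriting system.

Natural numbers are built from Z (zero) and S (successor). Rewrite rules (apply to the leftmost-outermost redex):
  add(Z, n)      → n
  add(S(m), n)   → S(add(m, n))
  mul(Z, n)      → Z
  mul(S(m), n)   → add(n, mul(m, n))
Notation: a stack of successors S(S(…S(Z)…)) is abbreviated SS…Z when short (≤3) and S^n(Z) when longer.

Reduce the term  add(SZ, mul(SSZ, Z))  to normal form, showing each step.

Answer: normal form = SZ  (in 7 steps)

Reduction:
  start: add(SZ, mul(SSZ, Z))
  →1  S(add(Z, mul(SSZ, Z)))
  →2  S(mul(SSZ, Z))
  →3  S(add(Z, mul(SZ, Z)))
  →4  S(mul(SZ, Z))
  →5  S(add(Z, mul(Z, Z)))
  →6  S(mul(Z, Z))
  →7  SZ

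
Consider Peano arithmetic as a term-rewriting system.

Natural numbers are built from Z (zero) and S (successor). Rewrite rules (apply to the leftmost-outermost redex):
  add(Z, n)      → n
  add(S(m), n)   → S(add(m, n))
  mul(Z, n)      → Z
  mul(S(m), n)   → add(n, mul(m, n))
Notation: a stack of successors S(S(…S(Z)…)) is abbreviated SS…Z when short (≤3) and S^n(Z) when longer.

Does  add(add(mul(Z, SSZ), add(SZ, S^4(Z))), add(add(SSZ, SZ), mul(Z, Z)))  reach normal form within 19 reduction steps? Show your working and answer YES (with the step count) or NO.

  start: add(add(mul(Z, SSZ), add(SZ, S^4(Z))), add(add(SSZ, SZ), mul(Z, Z)))
  →1  add(add(Z, add(SZ, S^4(Z))), add(add(SSZ, SZ), mul(Z, Z)))
  →2  add(add(SZ, S^4(Z)), add(add(SSZ, SZ), mul(Z, Z)))
  →3  add(S(add(Z, S^4(Z))), add(add(SSZ, SZ), mul(Z, Z)))
  →4  S(add(add(Z, S^4(Z)), add(add(SSZ, SZ), mul(Z, Z))))
  →5  S(add(S^4(Z), add(add(SSZ, SZ), mul(Z, Z))))
  →6  S(S(add(SSSZ, add(add(SSZ, SZ), mul(Z, Z)))))
  →7  S(S(S(add(SSZ, add(add(SSZ, SZ), mul(Z, Z))))))
  →8  S(S(S(S(add(SZ, add(add(SSZ, SZ), mul(Z, Z)))))))
  →9  S(S(S(S(S(add(Z, add(add(SSZ, SZ), mul(Z, Z))))))))
  →10  S(S(S(S(S(add(add(SSZ, SZ), mul(Z, Z)))))))
  →11  S(S(S(S(S(add(S(add(SZ, SZ)), mul(Z, Z)))))))
  →12  S(S(S(S(S(S(add(add(SZ, SZ), mul(Z, Z))))))))
  →13  S(S(S(S(S(S(add(S(add(Z, SZ)), mul(Z, Z))))))))
  →14  S(S(S(S(S(S(S(add(add(Z, SZ), mul(Z, Z)))))))))
  →15  S(S(S(S(S(S(S(add(SZ, mul(Z, Z)))))))))
  →16  S(S(S(S(S(S(S(S(add(Z, mul(Z, Z))))))))))
  →17  S(S(S(S(S(S(S(S(mul(Z, Z)))))))))
  →18  S^8(Z)

Answer: YES — reaches normal form S^8(Z) in 18 ≤ 19 steps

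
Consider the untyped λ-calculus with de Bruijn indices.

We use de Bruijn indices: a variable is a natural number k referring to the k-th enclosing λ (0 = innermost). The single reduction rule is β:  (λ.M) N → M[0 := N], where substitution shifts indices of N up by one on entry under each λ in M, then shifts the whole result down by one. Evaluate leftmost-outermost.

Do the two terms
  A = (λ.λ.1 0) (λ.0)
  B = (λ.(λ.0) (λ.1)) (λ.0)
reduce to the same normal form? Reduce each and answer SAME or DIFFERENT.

Term A:
  start: (λ.λ.1 0) (λ.0)
  →1  λ.(λ.0) 0
  →2  λ.0

Term B:
  start: (λ.(λ.0) (λ.1)) (λ.0)
  →1  (λ.0) (λ.λ.0)
  →2  λ.λ.0

Answer: DIFFERENT — A ⇓ λ.0, B ⇓ λ.λ.0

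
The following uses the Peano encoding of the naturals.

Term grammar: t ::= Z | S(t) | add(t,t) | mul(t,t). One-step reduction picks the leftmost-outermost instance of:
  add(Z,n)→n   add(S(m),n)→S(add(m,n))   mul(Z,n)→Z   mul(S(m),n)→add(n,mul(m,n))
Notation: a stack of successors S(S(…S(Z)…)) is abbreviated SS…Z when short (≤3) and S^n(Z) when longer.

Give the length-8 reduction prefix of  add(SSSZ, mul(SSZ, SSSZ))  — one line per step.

Answer: after 8 steps: S(S(S(S(S(S(add(Z, mul(SZ, SSSZ))))))))

Reduction:
  start: add(SSSZ, mul(SSZ, SSSZ))
  →1  S(add(SSZ, mul(SSZ, SSSZ)))
  →2  S(S(add(SZ, mul(SSZ, SSSZ))))
  →3  S(S(S(add(Z, mul(SSZ, SSSZ)))))
  →4  S(S(S(mul(SSZ, SSSZ))))
  →5  S(S(S(add(SSSZ, mul(SZ, SSSZ)))))
  →6  S(S(S(S(add(SSZ, mul(SZ, SSSZ))))))
  →7  S(S(S(S(S(add(SZ, mul(SZ, SSSZ)))))))
  →8  S(S(S(S(S(S(add(Z, mul(SZ, SSSZ))))))))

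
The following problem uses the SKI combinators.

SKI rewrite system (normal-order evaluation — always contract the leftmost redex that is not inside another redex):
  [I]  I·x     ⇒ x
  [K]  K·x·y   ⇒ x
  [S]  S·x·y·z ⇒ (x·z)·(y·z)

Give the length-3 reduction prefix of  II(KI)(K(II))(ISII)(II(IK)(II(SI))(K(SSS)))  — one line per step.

  start: II(KI)(K(II))(ISII)(II(IK)(II(SI))(K(SSS)))
  [1] I(KI)(K(II))(ISII)(II(IK)(II(SI))(K(SSS)))
  [2] KI(K(II))(ISII)(II(IK)(II(SI))(K(SSS)))
  [3] I(ISII)(II(IK)(II(SI))(K(SSS)))

Answer: after 3 steps: I(ISII)(II(IK)(II(SI))(K(SSS)))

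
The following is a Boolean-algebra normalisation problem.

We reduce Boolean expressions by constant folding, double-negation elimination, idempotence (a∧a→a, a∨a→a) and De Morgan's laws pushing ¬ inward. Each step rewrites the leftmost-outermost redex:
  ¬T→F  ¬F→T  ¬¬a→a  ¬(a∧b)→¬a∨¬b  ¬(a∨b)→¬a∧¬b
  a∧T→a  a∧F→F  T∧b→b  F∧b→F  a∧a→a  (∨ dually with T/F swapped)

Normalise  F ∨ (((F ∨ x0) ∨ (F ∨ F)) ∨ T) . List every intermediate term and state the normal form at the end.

Answer: normal form = T  (in 2 steps)

Derivation:
  start: F ∨ (((F ∨ x0) ∨ (F ∨ F)) ∨ T)
  step 1: ((F ∨ x0) ∨ (F ∨ F)) ∨ T
  step 2: T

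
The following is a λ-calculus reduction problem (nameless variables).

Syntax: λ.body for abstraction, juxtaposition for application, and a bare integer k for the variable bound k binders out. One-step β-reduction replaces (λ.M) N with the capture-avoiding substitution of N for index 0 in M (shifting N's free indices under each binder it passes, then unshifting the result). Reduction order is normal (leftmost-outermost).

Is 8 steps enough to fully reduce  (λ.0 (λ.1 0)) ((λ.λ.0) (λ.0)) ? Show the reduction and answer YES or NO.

  start: (λ.0 (λ.1 0)) ((λ.λ.0) (λ.0))
  step 1: (λ.λ.0) (λ.0) (λ.(λ.λ.0) (λ.0) 0)
  step 2: (λ.0) (λ.(λ.λ.0) (λ.0) 0)
  step 3: λ.(λ.λ.0) (λ.0) 0
  step 4: λ.(λ.0) 0
  step 5: λ.0

Answer: YES — reaches normal form λ.0 in 5 ≤ 8 steps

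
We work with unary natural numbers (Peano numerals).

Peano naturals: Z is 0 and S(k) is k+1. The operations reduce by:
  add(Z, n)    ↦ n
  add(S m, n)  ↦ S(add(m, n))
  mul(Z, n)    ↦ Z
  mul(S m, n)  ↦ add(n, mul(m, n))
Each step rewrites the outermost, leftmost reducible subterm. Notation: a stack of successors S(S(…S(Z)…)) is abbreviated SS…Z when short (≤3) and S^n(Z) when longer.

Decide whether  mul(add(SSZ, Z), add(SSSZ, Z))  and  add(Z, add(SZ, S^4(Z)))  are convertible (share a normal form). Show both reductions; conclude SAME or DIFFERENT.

Term A:
  start: mul(add(SSZ, Z), add(SSSZ, Z))
  step 1: mul(S(add(SZ, Z)), add(SSSZ, Z))
  step 2: add(add(SSSZ, Z), mul(add(SZ, Z), add(SSSZ, Z)))
  step 3: add(S(add(SSZ, Z)), mul(add(SZ, Z), add(SSSZ, Z)))
  step 4: S(add(add(SSZ, Z), mul(add(SZ, Z), add(SSSZ, Z))))
  step 5: S(add(S(add(SZ, Z)), mul(add(SZ, Z), add(SSSZ, Z))))
  step 6: S(S(add(add(SZ, Z), mul(add(SZ, Z), add(SSSZ, Z)))))
  step 7: S(S(add(S(add(Z, Z)), mul(add(SZ, Z), add(SSSZ, Z)))))
  step 8: S(S(S(add(add(Z, Z), mul(add(SZ, Z), add(SSSZ, Z))))))
  step 9: S(S(S(add(Z, mul(add(SZ, Z), add(SSSZ, Z))))))
  step 10: S(S(S(mul(add(SZ, Z), add(SSSZ, Z)))))
  step 11: S(S(S(mul(S(add(Z, Z)), add(SSSZ, Z)))))
  step 12: S(S(S(add(add(SSSZ, Z), mul(add(Z, Z), add(SSSZ, Z))))))
  step 13: S(S(S(add(S(add(SSZ, Z)), mul(add(Z, Z), add(SSSZ, Z))))))
  step 14: S(S(S(S(add(add(SSZ, Z), mul(add(Z, Z), add(SSSZ, Z)))))))
  step 15: S(S(S(S(add(S(add(SZ, Z)), mul(add(Z, Z), add(SSSZ, Z)))))))
  step 16: S(S(S(S(S(add(add(SZ, Z), mul(add(Z, Z), add(SSSZ, Z))))))))
  step 17: S(S(S(S(S(add(S(add(Z, Z)), mul(add(Z, Z), add(SSSZ, Z))))))))
  step 18: S(S(S(S(S(S(add(add(Z, Z), mul(add(Z, Z), add(SSSZ, Z)))))))))
  step 19: S(S(S(S(S(S(add(Z, mul(add(Z, Z), add(SSSZ, Z)))))))))
  step 20: S(S(S(S(S(S(mul(add(Z, Z), add(SSSZ, Z))))))))
  step 21: S(S(S(S(S(S(mul(Z, add(SSSZ, Z))))))))
  step 22: S^6(Z)

Term B:
  start: add(Z, add(SZ, S^4(Z)))
  step 1: add(SZ, S^4(Z))
  step 2: S(add(Z, S^4(Z)))
  step 3: S^5(Z)

Answer: DIFFERENT — A ⇓ S^6(Z), B ⇓ S^5(Z)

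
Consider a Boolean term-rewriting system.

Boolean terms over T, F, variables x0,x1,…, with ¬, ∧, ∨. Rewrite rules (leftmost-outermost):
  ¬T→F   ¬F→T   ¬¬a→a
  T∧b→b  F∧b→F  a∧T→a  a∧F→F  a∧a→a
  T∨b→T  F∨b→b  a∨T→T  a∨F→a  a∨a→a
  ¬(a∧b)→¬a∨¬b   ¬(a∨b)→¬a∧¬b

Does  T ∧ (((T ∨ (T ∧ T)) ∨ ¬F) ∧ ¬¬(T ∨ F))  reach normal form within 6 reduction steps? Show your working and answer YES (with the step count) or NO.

Answer: YES — reaches normal form T in 6 ≤ 6 steps

Derivation:
  start: T ∧ (((T ∨ (T ∧ T)) ∨ ¬F) ∧ ¬¬(T ∨ F))
  [1] ((T ∨ (T ∧ T)) ∨ ¬F) ∧ ¬¬(T ∨ F)
  [2] (T ∨ ¬F) ∧ ¬¬(T ∨ F)
  [3] T ∧ ¬¬(T ∨ F)
  [4] ¬¬(T ∨ F)
  [5] T ∨ F
  [6] T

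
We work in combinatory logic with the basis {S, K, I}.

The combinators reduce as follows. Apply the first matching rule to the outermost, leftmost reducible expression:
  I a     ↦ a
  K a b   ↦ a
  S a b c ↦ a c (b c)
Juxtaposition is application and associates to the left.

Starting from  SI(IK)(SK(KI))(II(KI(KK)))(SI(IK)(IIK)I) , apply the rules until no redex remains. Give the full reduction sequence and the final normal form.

  start: SI(IK)(SK(KI))(II(KI(KK)))(SI(IK)(IIK)I)
  [1] I(SK(KI))(IK(SK(KI)))(II(KI(KK)))(SI(IK)(IIK)I)
  [2] SK(KI)(IK(SK(KI)))(II(KI(KK)))(SI(IK)(IIK)I)
  [3] K(IK(SK(KI)))(KI(IK(SK(KI))))(II(KI(KK)))(SI(IK)(IIK)I)
  [4] IK(SK(KI))(II(KI(KK)))(SI(IK)(IIK)I)
  [5] K(SK(KI))(II(KI(KK)))(SI(IK)(IIK)I)
  [6] SK(KI)(SI(IK)(IIK)I)
  [7] K(SI(IK)(IIK)I)(KI(SI(IK)(IIK)I))
  [8] SI(IK)(IIK)I
  [9] I(IIK)(IK(IIK))I
  [10] IIK(IK(IIK))I
  [11] IK(IK(IIK))I
  [12] K(IK(IIK))I
  [13] IK(IIK)
  [14] K(IIK)
  [15] K(IK)
  [16] KK

Answer: normal form = KK  (in 16 steps)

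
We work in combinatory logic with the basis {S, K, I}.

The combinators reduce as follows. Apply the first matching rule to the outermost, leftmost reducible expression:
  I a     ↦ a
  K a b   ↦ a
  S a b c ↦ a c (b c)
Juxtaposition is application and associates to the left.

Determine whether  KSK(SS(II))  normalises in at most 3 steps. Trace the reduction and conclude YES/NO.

Answer: YES — reaches normal form S(SSI) in 2 ≤ 3 steps

Working:
  start: KSK(SS(II))
  [1] S(SS(II))
  [2] S(SSI)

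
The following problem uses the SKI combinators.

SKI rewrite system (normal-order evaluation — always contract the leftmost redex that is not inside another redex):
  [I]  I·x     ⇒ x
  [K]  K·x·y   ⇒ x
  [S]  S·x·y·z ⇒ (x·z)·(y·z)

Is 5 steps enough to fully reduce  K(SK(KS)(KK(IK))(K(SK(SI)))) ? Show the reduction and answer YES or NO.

Answer: YES — reaches normal form K(K(K(SK(SI)))) in 3 ≤ 5 steps

Working:
  start: K(SK(KS)(KK(IK))(K(SK(SI))))
  →1  K(K(KK(IK))(KS(KK(IK)))(K(SK(SI))))
  →2  K(KK(IK)(K(SK(SI))))
  →3  K(K(K(SK(SI))))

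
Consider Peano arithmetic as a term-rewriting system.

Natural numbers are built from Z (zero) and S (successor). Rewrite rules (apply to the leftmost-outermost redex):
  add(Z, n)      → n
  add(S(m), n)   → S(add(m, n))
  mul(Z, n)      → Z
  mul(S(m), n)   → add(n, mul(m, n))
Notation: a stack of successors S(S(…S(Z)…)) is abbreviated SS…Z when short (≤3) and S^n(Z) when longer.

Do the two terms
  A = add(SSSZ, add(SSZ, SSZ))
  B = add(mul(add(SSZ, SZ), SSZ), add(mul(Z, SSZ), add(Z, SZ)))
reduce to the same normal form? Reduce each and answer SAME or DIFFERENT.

Answer: SAME — A ⇓ S^7(Z), B ⇓ S^7(Z)

Reduction:
Term A:
  start: add(SSSZ, add(SSZ, SSZ))
  [1] S(add(SSZ, add(SSZ, SSZ)))
  [2] S(S(add(SZ, add(SSZ, SSZ))))
  [3] S(S(S(add(Z, add(SSZ, SSZ)))))
  [4] S(S(S(add(SSZ, SSZ))))
  [5] S(S(S(S(add(SZ, SSZ)))))
  [6] S(S(S(S(S(add(Z, SSZ))))))
  [7] S^7(Z)

Term B:
  start: add(mul(add(SSZ, SZ), SSZ), add(mul(Z, SSZ), add(Z, SZ)))
  [1] add(mul(S(add(SZ, SZ)), SSZ), add(mul(Z, SSZ), add(Z, SZ)))
  [2] add(add(SSZ, mul(add(SZ, SZ), SSZ)), add(mul(Z, SSZ), add(Z, SZ)))
  [3] add(S(add(SZ, mul(add(SZ, SZ), SSZ))), add(mul(Z, SSZ), add(Z, SZ)))
  [4] S(add(add(SZ, mul(add(SZ, SZ), SSZ)), add(mul(Z, SSZ), add(Z, SZ))))
  [5] S(add(S(add(Z, mul(add(SZ, SZ), SSZ))), add(mul(Z, SSZ), add(Z, SZ))))
  [6] S(S(add(add(Z, mul(add(SZ, SZ), SSZ)), add(mul(Z, SSZ), add(Z, SZ)))))
  [7] S(S(add(mul(add(SZ, SZ), SSZ), add(mul(Z, SSZ), add(Z, SZ)))))
  [8] S(S(add(mul(S(add(Z, SZ)), SSZ), add(mul(Z, SSZ), add(Z, SZ)))))
  [9] S(S(add(add(SSZ, mul(add(Z, SZ), SSZ)), add(mul(Z, SSZ), add(Z, SZ)))))
  [10] S(S(add(S(add(SZ, mul(add(Z, SZ), SSZ))), add(mul(Z, SSZ), add(Z, SZ)))))
  [11] S(S(S(add(add(SZ, mul(add(Z, SZ), SSZ)), add(mul(Z, SSZ), add(Z, SZ))))))
  [12] S(S(S(add(S(add(Z, mul(add(Z, SZ), SSZ))), add(mul(Z, SSZ), add(Z, SZ))))))
  [13] S(S(S(S(add(add(Z, mul(add(Z, SZ), SSZ)), add(mul(Z, SSZ), add(Z, SZ)))))))
  [14] S(S(S(S(add(mul(add(Z, SZ), SSZ), add(mul(Z, SSZ), add(Z, SZ)))))))
  [15] S(S(S(S(add(mul(SZ, SSZ), add(mul(Z, SSZ), add(Z, SZ)))))))
  [16] S(S(S(S(add(add(SSZ, mul(Z, SSZ)), add(mul(Z, SSZ), add(Z, SZ)))))))
  [17] S(S(S(S(add(S(add(SZ, mul(Z, SSZ))), add(mul(Z, SSZ), add(Z, SZ)))))))
  [18] S(S(S(S(S(add(add(SZ, mul(Z, SSZ)), add(mul(Z, SSZ), add(Z, SZ))))))))
  [19] S(S(S(S(S(add(S(add(Z, mul(Z, SSZ))), add(mul(Z, SSZ), add(Z, SZ))))))))
  [20] S(S(S(S(S(S(add(add(Z, mul(Z, SSZ)), add(mul(Z, SSZ), add(Z, SZ)))))))))
  [21] S(S(S(S(S(S(add(mul(Z, SSZ), add(mul(Z, SSZ), add(Z, SZ)))))))))
  [22] S(S(S(S(S(S(add(Z, add(mul(Z, SSZ), add(Z, SZ)))))))))
  [23] S(S(S(S(S(S(add(mul(Z, SSZ), add(Z, SZ))))))))
  [24] S(S(S(S(S(S(add(Z, add(Z, SZ))))))))
  [25] S(S(S(S(S(S(add(Z, SZ)))))))
  [26] S^7(Z)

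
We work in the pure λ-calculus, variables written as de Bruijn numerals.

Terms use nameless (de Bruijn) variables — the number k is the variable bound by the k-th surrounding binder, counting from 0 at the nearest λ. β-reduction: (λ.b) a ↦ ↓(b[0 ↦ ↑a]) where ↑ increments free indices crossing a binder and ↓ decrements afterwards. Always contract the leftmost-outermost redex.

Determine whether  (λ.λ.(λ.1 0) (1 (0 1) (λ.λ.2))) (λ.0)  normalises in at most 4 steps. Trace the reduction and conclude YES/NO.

Answer: YES — reaches normal form λ.0 (0 (λ.0) (λ.λ.2)) in 3 ≤ 4 steps

Reduction:
  start: (λ.λ.(λ.1 0) (1 (0 1) (λ.λ.2))) (λ.0)
  [1] λ.(λ.1 0) ((λ.0) (0 (λ.0)) (λ.λ.2))
  [2] λ.0 ((λ.0) (0 (λ.0)) (λ.λ.2))
  [3] λ.0 (0 (λ.0) (λ.λ.2))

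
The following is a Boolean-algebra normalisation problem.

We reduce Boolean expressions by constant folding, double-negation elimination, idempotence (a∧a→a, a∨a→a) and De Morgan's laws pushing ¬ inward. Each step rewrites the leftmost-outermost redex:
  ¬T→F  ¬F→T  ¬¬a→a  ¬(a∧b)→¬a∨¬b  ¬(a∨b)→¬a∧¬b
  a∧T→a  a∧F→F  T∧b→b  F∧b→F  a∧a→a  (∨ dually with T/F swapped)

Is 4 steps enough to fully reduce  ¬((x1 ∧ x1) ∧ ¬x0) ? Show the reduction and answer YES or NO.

  start: ¬((x1 ∧ x1) ∧ ¬x0)
  [1] ¬(x1 ∧ x1) ∨ ¬¬x0
  [2] (¬x1 ∨ ¬x1) ∨ ¬¬x0
  [3] ¬x1 ∨ ¬¬x0
  [4] ¬x1 ∨ x0

Answer: YES — reaches normal form ¬x1 ∨ x0 in 4 ≤ 4 steps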